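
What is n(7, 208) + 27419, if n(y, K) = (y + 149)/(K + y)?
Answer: 5895241/215 ≈ 27420.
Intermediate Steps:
n(y, K) = (149 + y)/(K + y)
n(7, 208) + 27419 = (149 + 7)/(208 + 7) + 27419 = 156/215 + 27419 = 5895241/215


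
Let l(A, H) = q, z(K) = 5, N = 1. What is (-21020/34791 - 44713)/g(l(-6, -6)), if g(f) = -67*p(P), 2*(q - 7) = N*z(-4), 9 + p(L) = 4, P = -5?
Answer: -1555631003/11654985 ≈ -133.47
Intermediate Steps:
p(L) = -5 (p(L) = -9 + 4 = -5)
q = 19/2 (q = 7 + (1*5)/2 = 7 + (1/2)*5 = 7 + 5/2 = 19/2 ≈ 9.5000)
l(A, H) = 19/2
g(f) = 335 (g(f) = -67*(-5) = 335)
(-21020/34791 - 44713)/g(l(-6, -6)) = (-21020/34791 - 44713)/335 = (-21020*1/34791 - 44713)*(1/335) = (-21020/34791 - 44713)*(1/335) = -1555631003/34791*1/335 = -1555631003/11654985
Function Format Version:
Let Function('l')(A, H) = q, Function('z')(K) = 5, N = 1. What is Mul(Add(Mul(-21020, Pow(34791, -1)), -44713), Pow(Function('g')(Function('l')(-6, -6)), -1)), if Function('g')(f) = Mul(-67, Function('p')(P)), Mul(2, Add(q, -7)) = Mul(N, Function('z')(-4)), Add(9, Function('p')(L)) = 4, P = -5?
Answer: Rational(-1555631003, 11654985) ≈ -133.47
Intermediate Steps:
Function('p')(L) = -5 (Function('p')(L) = Add(-9, 4) = -5)
q = Rational(19, 2) (q = Add(7, Mul(Rational(1, 2), Mul(1, 5))) = Add(7, Mul(Rational(1, 2), 5)) = Add(7, Rational(5, 2)) = Rational(19, 2) ≈ 9.5000)
Function('l')(A, H) = Rational(19, 2)
Function('g')(f) = 335 (Function('g')(f) = Mul(-67, -5) = 335)
Mul(Add(Mul(-21020, Pow(34791, -1)), -44713), Pow(Function('g')(Function('l')(-6, -6)), -1)) = Mul(Add(Mul(-21020, Pow(34791, -1)), -44713), Pow(335, -1)) = Mul(Add(Mul(-21020, Rational(1, 34791)), -44713), Rational(1, 335)) = Mul(Add(Rational(-21020, 34791), -44713), Rational(1, 335)) = Mul(Rational(-1555631003, 34791), Rational(1, 335)) = Rational(-1555631003, 11654985)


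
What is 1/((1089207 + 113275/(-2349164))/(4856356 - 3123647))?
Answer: 4070417605276/2558725759673 ≈ 1.5908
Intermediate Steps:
1/((1089207 + 113275/(-2349164))/(4856356 - 3123647)) = 1/((1089207 + 113275*(-1/2349164))/1732709) = 1/((1089207 - 113275/2349164)*(1/1732709)) = 1/((2558725759673/2349164)*(1/1732709)) = 1/(2558725759673/4070417605276) = 4070417605276/2558725759673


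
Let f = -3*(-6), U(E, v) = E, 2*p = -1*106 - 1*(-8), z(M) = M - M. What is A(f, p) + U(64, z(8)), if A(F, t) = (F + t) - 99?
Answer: -66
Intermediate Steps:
z(M) = 0
p = -49 (p = (-1*106 - 1*(-8))/2 = (-106 + 8)/2 = (1/2)*(-98) = -49)
f = 18
A(F, t) = -99 + F + t
A(f, p) + U(64, z(8)) = (-99 + 18 - 49) + 64 = -130 + 64 = -66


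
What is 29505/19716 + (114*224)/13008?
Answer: 6161589/1781012 ≈ 3.4596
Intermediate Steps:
29505/19716 + (114*224)/13008 = 29505*(1/19716) + 25536*(1/13008) = 9835/6572 + 532/271 = 6161589/1781012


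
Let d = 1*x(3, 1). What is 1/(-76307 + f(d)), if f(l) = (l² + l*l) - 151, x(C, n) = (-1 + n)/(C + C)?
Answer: -1/76458 ≈ -1.3079e-5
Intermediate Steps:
x(C, n) = (-1 + n)/(2*C) (x(C, n) = (-1 + n)/((2*C)) = (-1 + n)*(1/(2*C)) = (-1 + n)/(2*C))
d = 0 (d = 1*((½)*(-1 + 1)/3) = 1*((½)*(⅓)*0) = 1*0 = 0)
f(l) = -151 + 2*l² (f(l) = (l² + l²) - 151 = 2*l² - 151 = -151 + 2*l²)
1/(-76307 + f(d)) = 1/(-76307 + (-151 + 2*0²)) = 1/(-76307 + (-151 + 2*0)) = 1/(-76307 + (-151 + 0)) = 1/(-76307 - 151) = 1/(-76458) = -1/76458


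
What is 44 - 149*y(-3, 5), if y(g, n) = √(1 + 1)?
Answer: 44 - 149*√2 ≈ -166.72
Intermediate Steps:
y(g, n) = √2
44 - 149*y(-3, 5) = 44 - 149*√2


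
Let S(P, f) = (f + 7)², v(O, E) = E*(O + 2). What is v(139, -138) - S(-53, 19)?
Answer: -20134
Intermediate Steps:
v(O, E) = E*(2 + O)
S(P, f) = (7 + f)²
v(139, -138) - S(-53, 19) = -138*(2 + 139) - (7 + 19)² = -138*141 - 1*26² = -19458 - 1*676 = -19458 - 676 = -20134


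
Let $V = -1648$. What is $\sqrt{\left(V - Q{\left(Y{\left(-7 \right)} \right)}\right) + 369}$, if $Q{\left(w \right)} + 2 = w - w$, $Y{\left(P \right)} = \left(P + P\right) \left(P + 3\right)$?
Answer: $i \sqrt{1277} \approx 35.735 i$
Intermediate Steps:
$Y{\left(P \right)} = 2 P \left(3 + P\right)$
$Q{\left(w \right)} = -2$ ($Q{\left(w \right)} = -2 + \left(w - w\right) = -2 + 0 = -2$)
$\sqrt{\left(V - Q{\left(Y{\left(-7 \right)} \right)}\right) + 369} = \sqrt{\left(-1648 - -2\right) + 369} = \sqrt{\left(-1648 + 2\right) + 369} = \sqrt{-1646 + 369} = \sqrt{-1277} = i \sqrt{1277}$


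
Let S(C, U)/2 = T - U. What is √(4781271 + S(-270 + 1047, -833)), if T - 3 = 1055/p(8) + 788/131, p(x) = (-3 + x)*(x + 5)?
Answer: √13871663371397/1703 ≈ 2187.0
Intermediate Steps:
p(x) = (-3 + x)*(5 + x)
T = 42994/1703 (T = 3 + (1055/(-15 + 8² + 2*8) + 788/131) = 3 + (1055/(-15 + 64 + 16) + 788*(1/131)) = 3 + (1055/65 + 788/131) = 3 + (1055*(1/65) + 788/131) = 3 + (211/13 + 788/131) = 3 + 37885/1703 = 42994/1703 ≈ 25.246)
S(C, U) = 85988/1703 - 2*U (S(C, U) = 2*(42994/1703 - U) = 85988/1703 - 2*U)
√(4781271 + S(-270 + 1047, -833)) = √(4781271 + (85988/1703 - 2*(-833))) = √(4781271 + (85988/1703 + 1666)) = √(4781271 + 2923186/1703) = √(8145427699/1703) = √13871663371397/1703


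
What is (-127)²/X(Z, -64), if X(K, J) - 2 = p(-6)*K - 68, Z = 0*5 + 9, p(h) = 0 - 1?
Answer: -16129/75 ≈ -215.05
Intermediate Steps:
p(h) = -1
Z = 9 (Z = 0 + 9 = 9)
X(K, J) = -66 - K (X(K, J) = 2 + (-K - 68) = 2 + (-68 - K) = -66 - K)
(-127)²/X(Z, -64) = (-127)²/(-66 - 1*9) = 16129/(-66 - 9) = 16129/(-75) = 16129*(-1/75) = -16129/75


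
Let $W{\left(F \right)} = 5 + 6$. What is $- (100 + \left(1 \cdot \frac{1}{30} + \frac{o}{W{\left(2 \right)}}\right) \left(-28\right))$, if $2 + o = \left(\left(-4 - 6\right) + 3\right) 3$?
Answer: $- \frac{26006}{165} \approx -157.61$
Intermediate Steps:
$o = -23$ ($o = -2 + \left(\left(-4 - 6\right) + 3\right) 3 = -2 + \left(-10 + 3\right) 3 = -2 - 21 = -23$)
$W{\left(F \right)} = 11$
$- (100 + \left(1 \cdot \frac{1}{30} + \frac{o}{W{\left(2 \right)}}\right) \left(-28\right)) = - (100 + \left(1 \cdot \frac{1}{30} - \frac{23}{11}\right) \left(-28\right)) = - (100 + \left(\frac{1}{30} - \frac{23}{11}\right) \left(-28\right)) = - (100 - - \frac{9506}{165}) = - (100 + \frac{9506}{165}) = \left(-1\right) \frac{26006}{165} = - \frac{26006}{165}$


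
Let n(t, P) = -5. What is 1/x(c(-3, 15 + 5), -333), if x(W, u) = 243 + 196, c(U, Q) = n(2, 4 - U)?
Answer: 1/439 ≈ 0.0022779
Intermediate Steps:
c(U, Q) = -5
x(W, u) = 439
1/x(c(-3, 15 + 5), -333) = 1/439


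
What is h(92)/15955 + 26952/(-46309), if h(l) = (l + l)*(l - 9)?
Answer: 277211888/738860095 ≈ 0.37519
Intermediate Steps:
h(l) = 2*l*(-9 + l) (h(l) = (2*l)*(-9 + l) = 2*l*(-9 + l))
h(92)/15955 + 26952/(-46309) = (2*92*(-9 + 92))/15955 + 26952/(-46309) = (2*92*83)*(1/15955) + 26952*(-1/46309) = 15272*(1/15955) - 26952/46309 = 15272/15955 - 26952/46309 = 277211888/738860095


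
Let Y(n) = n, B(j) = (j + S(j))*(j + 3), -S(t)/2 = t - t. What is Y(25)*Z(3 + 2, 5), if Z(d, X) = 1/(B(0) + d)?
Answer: 5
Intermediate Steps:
S(t) = 0 (S(t) = -2*(t - t) = -2*0 = 0)
B(j) = j*(3 + j) (B(j) = (j + 0)*(j + 3) = j*(3 + j))
Z(d, X) = 1/d (Z(d, X) = 1/(0*(3 + 0) + d) = 1/(0*3 + d) = 1/(0 + d) = 1/d)
Y(25)*Z(3 + 2, 5) = 25/(3 + 2) = 25/5 = 25*(⅕) = 5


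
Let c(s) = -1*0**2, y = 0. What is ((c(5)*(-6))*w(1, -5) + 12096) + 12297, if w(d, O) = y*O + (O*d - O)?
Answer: 24393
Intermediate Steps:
c(s) = 0 (c(s) = -1*0 = 0)
w(d, O) = -O + O*d (w(d, O) = 0*O + (O*d - O) = 0 + (-O + O*d) = -O + O*d)
((c(5)*(-6))*w(1, -5) + 12096) + 12297 = ((0*(-6))*(-5*(-1 + 1)) + 12096) + 12297 = (0*(-5*0) + 12096) + 12297 = (0*0 + 12096) + 12297 = (0 + 12096) + 12297 = 12096 + 12297 = 24393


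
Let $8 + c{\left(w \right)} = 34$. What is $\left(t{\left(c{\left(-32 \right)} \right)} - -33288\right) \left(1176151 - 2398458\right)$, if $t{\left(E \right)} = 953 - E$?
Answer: $-41821234005$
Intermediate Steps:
$c{\left(w \right)} = 26$ ($c{\left(w \right)} = -8 + 34 = 26$)
$\left(t{\left(c{\left(-32 \right)} \right)} - -33288\right) \left(1176151 - 2398458\right) = \left(\left(953 - 26\right) - -33288\right) \left(1176151 - 2398458\right) = \left(\left(953 - 26\right) + 33288\right) \left(-1222307\right) = \left(927 + 33288\right) \left(-1222307\right) = 34215 \left(-1222307\right) = -41821234005$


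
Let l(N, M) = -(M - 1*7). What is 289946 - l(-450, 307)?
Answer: 290246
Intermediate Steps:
l(N, M) = 7 - M (l(N, M) = -(M - 7) = -(-7 + M) = 7 - M)
289946 - l(-450, 307) = 289946 - (7 - 1*307) = 289946 - (7 - 307) = 289946 - 1*(-300) = 289946 + 300 = 290246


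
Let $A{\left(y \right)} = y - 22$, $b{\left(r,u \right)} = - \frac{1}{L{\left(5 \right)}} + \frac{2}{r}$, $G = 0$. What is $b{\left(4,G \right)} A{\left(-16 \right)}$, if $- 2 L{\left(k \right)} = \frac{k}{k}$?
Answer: $-95$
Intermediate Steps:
$L{\left(k \right)} = - \frac{1}{2}$ ($L{\left(k \right)} = - \frac{k \frac{1}{k}}{2} = \left(- \frac{1}{2}\right) 1 = - \frac{1}{2}$)
$b{\left(r,u \right)} = 2 + \frac{2}{r}$ ($b{\left(r,u \right)} = - \frac{1}{- \frac{1}{2}} + \frac{2}{r} = \left(-1\right) \left(-2\right) + \frac{2}{r} = 2 + \frac{2}{r}$)
$A{\left(y \right)} = -22 + y$
$b{\left(4,G \right)} A{\left(-16 \right)} = \left(2 + \frac{2}{4}\right) \left(-22 - 16\right) = \left(2 + 2 \cdot \frac{1}{4}\right) \left(-38\right) = \left(2 + \frac{1}{2}\right) \left(-38\right) = \frac{5}{2} \left(-38\right) = -95$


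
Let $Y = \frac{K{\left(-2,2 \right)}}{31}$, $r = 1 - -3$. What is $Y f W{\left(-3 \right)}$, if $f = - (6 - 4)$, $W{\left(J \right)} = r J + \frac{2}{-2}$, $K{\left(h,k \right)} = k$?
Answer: $\frac{52}{31} \approx 1.6774$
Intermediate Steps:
$r = 4$ ($r = 1 + 3 = 4$)
$W{\left(J \right)} = -1 + 4 J$ ($W{\left(J \right)} = 4 J + \frac{2}{-2} = 4 J + 2 \left(- \frac{1}{2}\right) = 4 J - 1 = -1 + 4 J$)
$f = -2$ ($f = \left(-1\right) 2 = -2$)
$Y = \frac{2}{31} \approx 0.064516$
$Y f W{\left(-3 \right)} = \frac{2}{31} \left(-2\right) \left(-1 + 4 \left(-3\right)\right) = - \frac{4 \left(-1 - 12\right)}{31} = \left(- \frac{4}{31}\right) \left(-13\right) = \frac{52}{31}$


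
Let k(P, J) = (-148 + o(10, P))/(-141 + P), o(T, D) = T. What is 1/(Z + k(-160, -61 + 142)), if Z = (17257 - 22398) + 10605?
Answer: 301/1644802 ≈ 0.00018300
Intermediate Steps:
Z = 5464 (Z = -5141 + 10605 = 5464)
k(P, J) = -138/(-141 + P) (k(P, J) = (-148 + 10)/(-141 + P) = -138/(-141 + P))
1/(Z + k(-160, -61 + 142)) = 1/(5464 - 138/(-141 - 160)) = 1/(5464 - 138/(-301)) = 1/(5464 - 138*(-1/301)) = 1/(5464 + 138/301) = 1/(1644802/301) = 301/1644802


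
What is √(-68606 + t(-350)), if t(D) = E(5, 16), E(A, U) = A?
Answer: I*√68601 ≈ 261.92*I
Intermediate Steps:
t(D) = 5
√(-68606 + t(-350)) = √(-68606 + 5) = √(-68601) = I*√68601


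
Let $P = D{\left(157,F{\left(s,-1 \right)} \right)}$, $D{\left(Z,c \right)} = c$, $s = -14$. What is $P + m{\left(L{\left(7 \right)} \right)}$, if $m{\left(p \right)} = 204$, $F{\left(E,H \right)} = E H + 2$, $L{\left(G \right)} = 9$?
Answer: $220$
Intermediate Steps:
$F{\left(E,H \right)} = 2 + E H$
$P = 16$ ($P = 2 - -14 = 2 + 14 = 16$)
$P + m{\left(L{\left(7 \right)} \right)} = 16 + 204 = 220$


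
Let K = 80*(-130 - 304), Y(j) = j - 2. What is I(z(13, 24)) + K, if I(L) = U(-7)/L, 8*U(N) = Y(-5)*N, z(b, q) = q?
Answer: -6666191/192 ≈ -34720.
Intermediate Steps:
Y(j) = -2 + j
K = -34720 (K = 80*(-434) = -34720)
U(N) = -7*N/8 (U(N) = ((-2 - 5)*N)/8 = (-7*N)/8 = -7*N/8)
I(L) = 49/(8*L) (I(L) = (-7/8*(-7))/L = 49/(8*L))
I(z(13, 24)) + K = (49/8)/24 - 34720 = (49/8)*(1/24) - 34720 = 49/192 - 34720 = -6666191/192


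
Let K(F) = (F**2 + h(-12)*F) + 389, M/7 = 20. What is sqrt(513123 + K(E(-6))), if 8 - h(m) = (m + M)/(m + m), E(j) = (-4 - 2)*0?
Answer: 2*sqrt(128378) ≈ 716.60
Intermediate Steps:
M = 140 (M = 7*20 = 140)
E(j) = 0 (E(j) = -6*0 = 0)
h(m) = 8 - (140 + m)/(2*m) (h(m) = 8 - (m + 140)/(m + m) = 8 - (140 + m)/(2*m))
K(F) = 389 + F**2 + 40*F/3 (K(F) = (F**2 + (15/2 - 70/(-12))*F) + 389 = (F**2 + (15/2 - 70*(-1/12))*F) + 389 = (F**2 + (15/2 + 35/6)*F) + 389 = (F**2 + 40*F/3) + 389 = 389 + F**2 + 40*F/3)
sqrt(513123 + K(E(-6))) = sqrt(513123 + (389 + 0**2 + (40/3)*0)) = sqrt(513123 + (389 + 0 + 0)) = sqrt(513123 + 389) = sqrt(513512) = 2*sqrt(128378)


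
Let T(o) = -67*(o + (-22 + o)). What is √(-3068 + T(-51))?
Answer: 2*√1310 ≈ 72.388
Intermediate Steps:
T(o) = 1474 - 134*o (T(o) = -67*(-22 + 2*o) = 1474 - 134*o)
√(-3068 + T(-51)) = √(-3068 + (1474 - 134*(-51))) = √(-3068 + (1474 + 6834)) = √(-3068 + 8308) = √5240 = 2*√1310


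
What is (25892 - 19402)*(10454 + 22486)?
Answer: 213780600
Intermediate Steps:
(25892 - 19402)*(10454 + 22486) = 6490*32940 = 213780600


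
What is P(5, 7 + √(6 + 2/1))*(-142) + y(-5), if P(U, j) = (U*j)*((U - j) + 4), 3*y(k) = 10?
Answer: -12770/3 + 7100*√2 ≈ 5784.3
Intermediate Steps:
y(k) = 10/3 (y(k) = (⅓)*10 = 10/3)
P(U, j) = U*j*(4 + U - j) (P(U, j) = (U*j)*(4 + U - j) = U*j*(4 + U - j))
P(5, 7 + √(6 + 2/1))*(-142) + y(-5) = (5*(7 + √(6 + 2/1))*(4 + 5 - (7 + √(6 + 2/1))))*(-142) + 10/3 = (5*(7 + √(6 + 2*1))*(4 + 5 - (7 + √(6 + 2*1))))*(-142) + 10/3 = (5*(7 + √(6 + 2))*(4 + 5 - (7 + √(6 + 2))))*(-142) + 10/3 = (5*(7 + √8)*(4 + 5 - (7 + √8)))*(-142) + 10/3 = (5*(7 + 2*√2)*(4 + 5 - (7 + 2*√2)))*(-142) + 10/3 = (5*(7 + 2*√2)*(4 + 5 + (-7 - 2*√2)))*(-142) + 10/3 = (5*(7 + 2*√2)*(2 - 2*√2))*(-142) + 10/3 = (5*(2 - 2*√2)*(7 + 2*√2))*(-142) + 10/3 = -710*(2 - 2*√2)*(7 + 2*√2) + 10/3 = 10/3 - 710*(2 - 2*√2)*(7 + 2*√2)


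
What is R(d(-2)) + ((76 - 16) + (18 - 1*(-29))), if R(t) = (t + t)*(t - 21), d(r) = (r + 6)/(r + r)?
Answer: 151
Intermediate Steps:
d(r) = (6 + r)/(2*r) (d(r) = (6 + r)/((2*r)) = (6 + r)*(1/(2*r)) = (6 + r)/(2*r))
R(t) = 2*t*(-21 + t) (R(t) = (2*t)*(-21 + t) = 2*t*(-21 + t))
R(d(-2)) + ((76 - 16) + (18 - 1*(-29))) = 2*((1/2)*(6 - 2)/(-2))*(-21 + (1/2)*(6 - 2)/(-2)) + ((76 - 16) + (18 - 1*(-29))) = 2*((1/2)*(-1/2)*4)*(-21 + (1/2)*(-1/2)*4) + (60 + (18 + 29)) = 2*(-1)*(-21 - 1) + (60 + 47) = 2*(-1)*(-22) + 107 = 44 + 107 = 151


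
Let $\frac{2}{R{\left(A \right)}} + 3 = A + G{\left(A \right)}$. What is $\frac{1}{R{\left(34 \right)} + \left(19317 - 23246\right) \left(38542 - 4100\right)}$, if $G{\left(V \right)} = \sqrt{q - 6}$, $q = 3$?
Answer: $\frac{- \sqrt{3} + 31 i}{2 \left(- 2097500578 i + 67661309 \sqrt{3}\right)} \approx -7.3898 \cdot 10^{-9} + 3.2526 \cdot 10^{-19} i$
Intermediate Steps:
$G{\left(V \right)} = i \sqrt{3}$ ($G{\left(V \right)} = \sqrt{3 - 6} = \sqrt{-3} = i \sqrt{3}$)
$R{\left(A \right)} = \frac{2}{-3 + A + i \sqrt{3}}$ ($R{\left(A \right)} = \frac{2}{-3 + \left(A + i \sqrt{3}\right)} = \frac{2}{-3 + A + i \sqrt{3}}$)
$\frac{1}{R{\left(34 \right)} + \left(19317 - 23246\right) \left(38542 - 4100\right)} = \frac{1}{\frac{2}{-3 + 34 + i \sqrt{3}} + \left(19317 - 23246\right) \left(38542 - 4100\right)} = \frac{1}{\frac{2}{31 + i \sqrt{3}} - 3929 \left(38542 - 4100\right)} = \frac{1}{\frac{2}{31 + i \sqrt{3}} - 135322618} = \frac{1}{-135322618 + \frac{2}{31 + i \sqrt{3}}}$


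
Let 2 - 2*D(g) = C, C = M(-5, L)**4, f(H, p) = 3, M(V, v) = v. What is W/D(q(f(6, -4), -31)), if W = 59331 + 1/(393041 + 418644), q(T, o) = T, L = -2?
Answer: -48158082736/5681795 ≈ -8475.9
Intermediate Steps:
C = 16 (C = (-2)**4 = 16)
D(g) = -7 (D(g) = 1 - 1/2*16 = 1 - 8 = -7)
W = 48158082736/811685 (W = 59331 + 1/811685 = 48158082736/811685 ≈ 59331.)
W/D(q(f(6, -4), -31)) = (48158082736/811685)/(-7) = (48158082736/811685)*(-1/7) = -48158082736/5681795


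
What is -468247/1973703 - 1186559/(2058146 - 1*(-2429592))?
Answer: -4443284913263/8857461953814 ≈ -0.50164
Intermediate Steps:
-468247/1973703 - 1186559/(2058146 - 1*(-2429592)) = -468247*1/1973703 - 1186559/(2058146 + 2429592) = -468247/1973703 - 1186559/4487738 = -4443284913263/8857461953814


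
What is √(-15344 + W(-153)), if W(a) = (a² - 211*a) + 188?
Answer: 6*√1126 ≈ 201.34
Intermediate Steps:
W(a) = 188 + a² - 211*a
√(-15344 + W(-153)) = √(-15344 + (188 + (-153)² - 211*(-153))) = √(-15344 + (188 + 23409 + 32283)) = √(-15344 + 55880) = √40536 = 6*√1126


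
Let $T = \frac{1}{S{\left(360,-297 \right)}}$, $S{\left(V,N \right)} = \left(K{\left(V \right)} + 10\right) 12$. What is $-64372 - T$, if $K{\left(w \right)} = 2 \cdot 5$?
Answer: $- \frac{15449281}{240} \approx -64372.0$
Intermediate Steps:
$K{\left(w \right)} = 10$
$S{\left(V,N \right)} = 240$ ($S{\left(V,N \right)} = \left(10 + 10\right) 12 = 20 \cdot 12 = 240$)
$T = \frac{1}{240} \approx 0.0041667$
$-64372 - T = -64372 - \frac{1}{240} = - \frac{15449281}{240}$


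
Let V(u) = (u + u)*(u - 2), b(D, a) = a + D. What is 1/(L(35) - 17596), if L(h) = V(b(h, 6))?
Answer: -1/14398 ≈ -6.9454e-5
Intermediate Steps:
b(D, a) = D + a
V(u) = 2*u*(-2 + u) (V(u) = (2*u)*(-2 + u) = 2*u*(-2 + u))
L(h) = 2*(4 + h)*(6 + h) (L(h) = 2*(h + 6)*(-2 + (h + 6)) = 2*(6 + h)*(-2 + (6 + h)) = 2*(6 + h)*(4 + h) = 2*(4 + h)*(6 + h))
1/(L(35) - 17596) = 1/(2*(4 + 35)*(6 + 35) - 17596) = 1/(2*39*41 - 17596) = 1/(3198 - 17596) = 1/(-14398) = -1/14398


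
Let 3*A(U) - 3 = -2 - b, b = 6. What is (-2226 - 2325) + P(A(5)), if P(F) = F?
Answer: -13658/3 ≈ -4552.7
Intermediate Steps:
A(U) = -5/3 (A(U) = 1 + (-2 - 1*6)/3 = 1 + (-2 - 6)/3 = 1 + (⅓)*(-8) = 1 - 8/3 = -5/3)
(-2226 - 2325) + P(A(5)) = (-2226 - 2325) - 5/3 = -4551 - 5/3 = -13658/3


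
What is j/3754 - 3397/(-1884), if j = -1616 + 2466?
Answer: 7176869/3536268 ≈ 2.0295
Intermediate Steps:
j = 850
j/3754 - 3397/(-1884) = 850/3754 - 3397/(-1884) = 850*(1/3754) - 3397*(-1/1884) = 425/1877 + 3397/1884 = 7176869/3536268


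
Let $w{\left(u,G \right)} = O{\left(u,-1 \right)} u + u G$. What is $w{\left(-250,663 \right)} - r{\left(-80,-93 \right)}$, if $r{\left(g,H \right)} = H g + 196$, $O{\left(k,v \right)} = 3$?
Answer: $-174136$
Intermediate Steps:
$w{\left(u,G \right)} = 3 u + G u$ ($w{\left(u,G \right)} = 3 u + u G = 3 u + G u$)
$r{\left(g,H \right)} = 196 + H g$
$w{\left(-250,663 \right)} - r{\left(-80,-93 \right)} = - 250 \left(3 + 663\right) - \left(196 - -7440\right) = \left(-250\right) 666 - \left(196 + 7440\right) = -166500 - 7636 = -174136$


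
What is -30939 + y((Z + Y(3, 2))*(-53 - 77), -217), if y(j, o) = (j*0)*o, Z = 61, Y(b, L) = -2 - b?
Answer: -30939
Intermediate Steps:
y(j, o) = 0 (y(j, o) = 0*o = 0)
-30939 + y((Z + Y(3, 2))*(-53 - 77), -217) = -30939 + 0 = -30939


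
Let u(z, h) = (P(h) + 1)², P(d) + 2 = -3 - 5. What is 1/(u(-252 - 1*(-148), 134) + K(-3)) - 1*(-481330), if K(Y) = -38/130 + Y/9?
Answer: 7543885285/15673 ≈ 4.8133e+5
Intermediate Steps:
P(d) = -10 (P(d) = -2 + (-3 - 5) = -2 - 8 = -10)
u(z, h) = 81 (u(z, h) = (-10 + 1)² = (-9)² = 81)
K(Y) = -19/65 + Y/9 (K(Y) = -38*1/130 + Y*(⅑) = -19/65 + Y/9)
1/(u(-252 - 1*(-148), 134) + K(-3)) - 1*(-481330) = 1/(81 + (-19/65 + (⅑)*(-3))) - 1*(-481330) = 1/(81 + (-19/65 - ⅓)) + 481330 = 1/(81 - 122/195) + 481330 = 1/(15673/195) + 481330 = 195/15673 + 481330 = 7543885285/15673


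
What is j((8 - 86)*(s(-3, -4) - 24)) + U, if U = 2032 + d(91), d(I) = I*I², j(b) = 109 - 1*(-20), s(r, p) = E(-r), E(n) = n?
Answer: 755732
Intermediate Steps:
s(r, p) = -r
j(b) = 129 (j(b) = 109 + 20 = 129)
d(I) = I³
U = 755603 (U = 2032 + 91³ = 2032 + 753571 = 755603)
j((8 - 86)*(s(-3, -4) - 24)) + U = 129 + 755603 = 755732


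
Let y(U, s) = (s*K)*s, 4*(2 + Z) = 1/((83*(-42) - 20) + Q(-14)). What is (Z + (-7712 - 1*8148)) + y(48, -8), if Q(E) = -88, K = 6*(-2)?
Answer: -239072881/14376 ≈ -16630.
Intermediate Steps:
K = -12
Z = -28753/14376 (Z = -2 + 1/(4*((83*(-42) - 20) - 88)) = -2 + 1/(4*((-3486 - 20) - 88)) = -2 + 1/(4*(-3506 - 88)) = -2 + (¼)/(-3594) = -2 + (¼)*(-1/3594) = -2 - 1/14376 = -28753/14376 ≈ -2.0001)
y(U, s) = -12*s² (y(U, s) = (s*(-12))*s = (-12*s)*s = -12*s²)
(Z + (-7712 - 1*8148)) + y(48, -8) = (-28753/14376 + (-7712 - 1*8148)) - 12*(-8)² = (-28753/14376 + (-7712 - 8148)) - 12*64 = (-28753/14376 - 15860) - 768 = -228032113/14376 - 768 = -239072881/14376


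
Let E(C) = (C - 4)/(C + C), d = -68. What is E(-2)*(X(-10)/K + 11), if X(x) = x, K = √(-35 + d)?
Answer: 33/2 + 15*I*√103/103 ≈ 16.5 + 1.478*I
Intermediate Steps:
K = I*√103 (K = √(-35 - 68) = √(-103) = I*√103 ≈ 10.149*I)
E(C) = (-4 + C)/(2*C) (E(C) = (-4 + C)/((2*C)) = (-4 + C)*(1/(2*C)) = (-4 + C)/(2*C))
E(-2)*(X(-10)/K + 11) = ((½)*(-4 - 2)/(-2))*(-10*(-I*√103/103) + 11) = ((½)*(-½)*(-6))*(-(-10)*I*√103/103 + 11) = 3*(10*I*√103/103 + 11)/2 = 3*(11 + 10*I*√103/103)/2 = 33/2 + 15*I*√103/103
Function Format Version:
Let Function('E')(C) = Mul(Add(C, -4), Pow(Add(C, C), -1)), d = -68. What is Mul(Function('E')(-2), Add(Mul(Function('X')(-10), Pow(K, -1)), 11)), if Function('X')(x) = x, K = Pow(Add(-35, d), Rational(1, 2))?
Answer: Add(Rational(33, 2), Mul(Rational(15, 103), I, Pow(103, Rational(1, 2)))) ≈ Add(16.500, Mul(1.4780, I))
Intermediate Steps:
K = Mul(I, Pow(103, Rational(1, 2))) (K = Pow(Add(-35, -68), Rational(1, 2)) = Pow(-103, Rational(1, 2)) = Mul(I, Pow(103, Rational(1, 2))) ≈ Mul(10.149, I))
Function('E')(C) = Mul(Rational(1, 2), Pow(C, -1), Add(-4, C)) (Function('E')(C) = Mul(Add(-4, C), Pow(Mul(2, C), -1)) = Mul(Add(-4, C), Mul(Rational(1, 2), Pow(C, -1))) = Mul(Rational(1, 2), Pow(C, -1), Add(-4, C)))
Mul(Function('E')(-2), Add(Mul(Function('X')(-10), Pow(K, -1)), 11)) = Mul(Mul(Rational(1, 2), Pow(-2, -1), Add(-4, -2)), Add(Mul(-10, Pow(Mul(I, Pow(103, Rational(1, 2))), -1)), 11)) = Mul(Mul(Rational(1, 2), Rational(-1, 2), -6), Add(Mul(-10, Mul(Rational(-1, 103), I, Pow(103, Rational(1, 2)))), 11)) = Mul(Rational(3, 2), Add(Mul(Rational(10, 103), I, Pow(103, Rational(1, 2))), 11)) = Mul(Rational(3, 2), Add(11, Mul(Rational(10, 103), I, Pow(103, Rational(1, 2))))) = Add(Rational(33, 2), Mul(Rational(15, 103), I, Pow(103, Rational(1, 2))))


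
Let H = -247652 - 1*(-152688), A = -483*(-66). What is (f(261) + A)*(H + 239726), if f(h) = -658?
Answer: 4519469640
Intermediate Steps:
A = 31878
H = -94964 (H = -247652 + 152688 = -94964)
(f(261) + A)*(H + 239726) = (-658 + 31878)*(-94964 + 239726) = 31220*144762 = 4519469640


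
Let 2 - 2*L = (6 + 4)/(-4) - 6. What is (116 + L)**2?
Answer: 235225/16 ≈ 14702.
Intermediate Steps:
L = 21/4 (L = 1 - ((6 + 4)/(-4) - 6)/2 = 1 - (10*(-1/4) - 6)/2 = 1 - (-5/2 - 6)/2 = 1 - 1/2*(-17/2) = 1 + 17/4 = 21/4 ≈ 5.2500)
(116 + L)**2 = (116 + 21/4)**2 = (485/4)**2 = 235225/16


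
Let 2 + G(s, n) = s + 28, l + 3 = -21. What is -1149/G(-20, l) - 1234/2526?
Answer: -484963/2526 ≈ -191.99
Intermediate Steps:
l = -24 (l = -3 - 21 = -24)
G(s, n) = 26 + s (G(s, n) = -2 + (s + 28) = -2 + (28 + s) = 26 + s)
-1149/G(-20, l) - 1234/2526 = -1149/(26 - 20) - 1234/2526 = -1149/6 - 1234*1/2526 = -1149*1/6 - 617/1263 = -383/2 - 617/1263 = -484963/2526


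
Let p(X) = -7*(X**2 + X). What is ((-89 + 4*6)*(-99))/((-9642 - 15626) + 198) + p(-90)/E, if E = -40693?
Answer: 228763089/204034702 ≈ 1.1212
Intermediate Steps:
p(X) = -7*X - 7*X**2 (p(X) = -7*(X + X**2) = -7*X - 7*X**2)
((-89 + 4*6)*(-99))/((-9642 - 15626) + 198) + p(-90)/E = ((-89 + 4*6)*(-99))/((-9642 - 15626) + 198) - 7*(-90)*(1 - 90)/(-40693) = ((-89 + 24)*(-99))/(-25268 + 198) - 7*(-90)*(-89)*(-1/40693) = -65*(-99)/(-25070) - 56070*(-1/40693) = 6435*(-1/25070) + 56070/40693 = -1287/5014 + 56070/40693 = 228763089/204034702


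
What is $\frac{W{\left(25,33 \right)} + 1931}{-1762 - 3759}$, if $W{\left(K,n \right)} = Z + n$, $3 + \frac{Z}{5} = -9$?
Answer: $- \frac{1904}{5521} \approx -0.34486$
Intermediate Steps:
$Z = -60$ ($Z = -15 + 5 \left(-9\right) = -15 - 45 = -60$)
$W{\left(K,n \right)} = -60 + n$
$\frac{W{\left(25,33 \right)} + 1931}{-1762 - 3759} = \frac{\left(-60 + 33\right) + 1931}{-1762 - 3759} = \frac{-27 + 1931}{-5521} = 1904 \left(- \frac{1}{5521}\right) = - \frac{1904}{5521}$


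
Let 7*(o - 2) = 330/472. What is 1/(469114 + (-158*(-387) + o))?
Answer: 1652/875992989 ≈ 1.8859e-6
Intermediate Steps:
o = 3469/1652 (o = 2 + (330/472)/7 = 2 + (330*(1/472))/7 = 2 + (⅐)*(165/236) = 2 + 165/1652 = 3469/1652 ≈ 2.0999)
1/(469114 + (-158*(-387) + o)) = 1/(469114 + (-158*(-387) + 3469/1652)) = 1/(469114 + (61146 + 3469/1652)) = 1/(469114 + 101016661/1652) = 1/(875992989/1652) = 1652/875992989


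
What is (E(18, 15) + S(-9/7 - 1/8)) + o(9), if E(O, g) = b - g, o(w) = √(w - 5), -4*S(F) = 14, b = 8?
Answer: -17/2 ≈ -8.5000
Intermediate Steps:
S(F) = -7/2 (S(F) = -¼*14 = -7/2)
o(w) = √(-5 + w)
E(O, g) = 8 - g
(E(18, 15) + S(-9/7 - 1/8)) + o(9) = ((8 - 1*15) - 7/2) + √(-5 + 9) = ((8 - 15) - 7/2) + √4 = (-7 - 7/2) + 2 = -21/2 + 2 = -17/2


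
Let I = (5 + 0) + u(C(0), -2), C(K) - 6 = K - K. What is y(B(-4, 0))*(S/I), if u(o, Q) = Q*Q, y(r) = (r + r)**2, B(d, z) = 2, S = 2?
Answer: 32/9 ≈ 3.5556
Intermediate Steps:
C(K) = 6 (C(K) = 6 + (K - K) = 6 + 0 = 6)
y(r) = 4*r**2 (y(r) = (2*r)**2 = 4*r**2)
u(o, Q) = Q**2
I = 9 (I = (5 + 0) + (-2)**2 = 5 + 4 = 9)
y(B(-4, 0))*(S/I) = (4*2**2)*(2/9) = (4*4)*(2*(1/9)) = 16*(2/9) = 32/9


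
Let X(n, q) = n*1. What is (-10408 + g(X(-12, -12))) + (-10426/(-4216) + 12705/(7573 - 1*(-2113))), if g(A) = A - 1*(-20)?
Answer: -106135419971/10209044 ≈ -10396.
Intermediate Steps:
X(n, q) = n
g(A) = 20 + A (g(A) = A + 20 = 20 + A)
(-10408 + g(X(-12, -12))) + (-10426/(-4216) + 12705/(7573 - 1*(-2113))) = (-10408 + (20 - 12)) + (-10426/(-4216) + 12705/(7573 - 1*(-2113))) = (-10408 + 8) + (-10426*(-1/4216) + 12705/(7573 + 2113)) = -10400 + (5213/2108 + 12705/9686) = -10400 + 38637629/10209044 = -106135419971/10209044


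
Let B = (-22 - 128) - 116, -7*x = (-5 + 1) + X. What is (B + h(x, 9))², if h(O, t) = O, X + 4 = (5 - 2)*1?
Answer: 3448449/49 ≈ 70377.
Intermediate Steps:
X = -1 (X = -4 + (5 - 2)*1 = -4 + 3*1 = -4 + 3 = -1)
x = 5/7 (x = -((-5 + 1) - 1)/7 = -(-4 - 1)/7 = -⅐*(-5) = 5/7 ≈ 0.71429)
B = -266 (B = -150 - 116 = -266)
(B + h(x, 9))² = (-266 + 5/7)² = (-1857/7)² = 3448449/49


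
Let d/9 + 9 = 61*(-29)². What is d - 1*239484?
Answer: 222144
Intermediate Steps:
d = 461628 (d = -81 + 9*(61*(-29)²) = -81 + 9*(61*841) = -81 + 9*51301 = -81 + 461709 = 461628)
d - 1*239484 = 461628 - 1*239484 = 461628 - 239484 = 222144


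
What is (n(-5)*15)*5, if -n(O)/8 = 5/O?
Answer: 600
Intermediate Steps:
n(O) = -40/O
(n(-5)*15)*5 = (-40/(-5)*15)*5 = (-40*(-⅕)*15)*5 = (8*15)*5 = 120*5 = 600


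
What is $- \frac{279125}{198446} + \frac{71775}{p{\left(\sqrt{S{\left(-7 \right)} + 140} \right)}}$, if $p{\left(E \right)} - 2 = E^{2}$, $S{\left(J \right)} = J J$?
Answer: $\frac{14190148775}{37903186} \approx 374.38$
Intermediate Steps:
$S{\left(J \right)} = J^{2}$
$p{\left(E \right)} = 2 + E^{2}$
$- \frac{279125}{198446} + \frac{71775}{p{\left(\sqrt{S{\left(-7 \right)} + 140} \right)}} = - \frac{279125}{198446} + \frac{71775}{2 + \left(\sqrt{\left(-7\right)^{2} + 140}\right)^{2}} = \left(-279125\right) \frac{1}{198446} + \frac{71775}{2 + \left(\sqrt{49 + 140}\right)^{2}} = - \frac{279125}{198446} + \frac{71775}{2 + \left(\sqrt{189}\right)^{2}} = - \frac{279125}{198446} + \frac{71775}{2 + \left(3 \sqrt{21}\right)^{2}} = - \frac{279125}{198446} + \frac{71775}{2 + 189} = - \frac{279125}{198446} + \frac{71775}{191} = \frac{14190148775}{37903186}$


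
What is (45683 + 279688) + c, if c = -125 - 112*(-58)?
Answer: 331742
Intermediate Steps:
c = 6371 (c = -125 + 6496 = 6371)
(45683 + 279688) + c = (45683 + 279688) + 6371 = 325371 + 6371 = 331742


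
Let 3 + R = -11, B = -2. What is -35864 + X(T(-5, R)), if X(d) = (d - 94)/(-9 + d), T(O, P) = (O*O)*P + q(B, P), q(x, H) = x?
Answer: -12946458/361 ≈ -35863.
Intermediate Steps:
R = -14 (R = -3 - 11 = -14)
T(O, P) = -2 + P*O² (T(O, P) = (O*O)*P - 2 = O²*P - 2 = P*O² - 2 = -2 + P*O²)
X(d) = (-94 + d)/(-9 + d)
-35864 + X(T(-5, R)) = -35864 + (-94 + (-2 - 14*(-5)²))/(-9 + (-2 - 14*(-5)²)) = -35864 + (-94 + (-2 - 14*25))/(-9 + (-2 - 14*25)) = -35864 + (-94 + (-2 - 350))/(-9 + (-2 - 350)) = -35864 + (-94 - 352)/(-9 - 352) = -35864 - 446/(-361) = -35864 - 1/361*(-446) = -35864 + 446/361 = -12946458/361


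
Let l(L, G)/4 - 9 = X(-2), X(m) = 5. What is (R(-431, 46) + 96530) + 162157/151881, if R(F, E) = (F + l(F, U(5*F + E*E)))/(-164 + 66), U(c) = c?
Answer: 1436857993901/14884338 ≈ 96535.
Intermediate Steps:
l(L, G) = 56 (l(L, G) = 36 + 4*5 = 36 + 20 = 56)
R(F, E) = -4/7 - F/98 (R(F, E) = (F + 56)/(-164 + 66) = (56 + F)/(-98) = (56 + F)*(-1/98) = -4/7 - F/98)
(R(-431, 46) + 96530) + 162157/151881 = ((-4/7 - 1/98*(-431)) + 96530) + 162157/151881 = ((-4/7 + 431/98) + 96530) + 162157*(1/151881) = (375/98 + 96530) + 162157/151881 = 9460315/98 + 162157/151881 = 1436857993901/14884338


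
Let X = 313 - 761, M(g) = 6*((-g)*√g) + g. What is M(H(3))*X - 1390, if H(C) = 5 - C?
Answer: -2286 + 5376*√2 ≈ 5316.8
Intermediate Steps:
M(g) = g - 6*g^(3/2) (M(g) = 6*(-g^(3/2)) + g = -6*g^(3/2) + g = g - 6*g^(3/2))
X = -448
M(H(3))*X - 1390 = ((5 - 1*3) - 6*(5 - 1*3)^(3/2))*(-448) - 1390 = ((5 - 3) - 6*(5 - 3)^(3/2))*(-448) - 1390 = (2 - 12*√2)*(-448) - 1390 = (-896 + 5376*√2) - 1390 = -2286 + 5376*√2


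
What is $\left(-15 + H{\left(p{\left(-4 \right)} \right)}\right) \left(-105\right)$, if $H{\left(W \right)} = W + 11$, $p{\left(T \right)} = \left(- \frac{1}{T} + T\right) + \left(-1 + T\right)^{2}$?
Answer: $- \frac{7245}{4} \approx -1811.3$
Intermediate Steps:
$p{\left(T \right)} = T + \left(-1 + T\right)^{2} - \frac{1}{T}$ ($p{\left(T \right)} = \left(T - \frac{1}{T}\right) + \left(-1 + T\right)^{2} = T + \left(-1 + T\right)^{2} - \frac{1}{T}$)
$H{\left(W \right)} = 11 + W$
$\left(-15 + H{\left(p{\left(-4 \right)} \right)}\right) \left(-105\right) = \left(-15 - \left(- \frac{29}{4} - \left(-1 - 4\right)^{2}\right)\right) \left(-105\right) = \left(-15 + \left(11 - \left(\frac{15}{4} - 25\right)\right)\right) \left(-105\right) = \left(-15 + \left(11 + \left(-4 + 25 + \frac{1}{4}\right)\right)\right) \left(-105\right) = \left(-15 + \left(11 + \frac{85}{4}\right)\right) \left(-105\right) = \left(-15 + \frac{129}{4}\right) \left(-105\right) = \frac{69}{4} \left(-105\right) = - \frac{7245}{4}$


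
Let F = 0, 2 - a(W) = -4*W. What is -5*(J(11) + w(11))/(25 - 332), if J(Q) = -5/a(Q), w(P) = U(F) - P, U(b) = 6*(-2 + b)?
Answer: -5315/14122 ≈ -0.37636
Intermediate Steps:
a(W) = 2 + 4*W (a(W) = 2 - (-4)*W = 2 + 4*W)
U(b) = -12 + 6*b
w(P) = -12 - P (w(P) = (-12 + 6*0) - P = (-12 + 0) - P = -12 - P)
J(Q) = -5/(2 + 4*Q)
-5*(J(11) + w(11))/(25 - 332) = -5*(-5/(2 + 4*11) + (-12 - 1*11))/(25 - 332) = -5*(-5/(2 + 44) + (-12 - 11))/(-307) = -5*(-5/46 - 23)*(-1)/307 = -(-5315)*(-1)/(46*307) = -5*1063/14122 = -5315/14122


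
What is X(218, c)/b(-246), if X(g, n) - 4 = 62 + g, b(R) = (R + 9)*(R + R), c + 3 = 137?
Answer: 71/29151 ≈ 0.0024356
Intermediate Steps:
c = 134 (c = -3 + 137 = 134)
b(R) = 2*R*(9 + R) (b(R) = (9 + R)*(2*R) = 2*R*(9 + R))
X(g, n) = 66 + g (X(g, n) = 4 + (62 + g) = 66 + g)
X(218, c)/b(-246) = (66 + 218)/((2*(-246)*(9 - 246))) = 284/((2*(-246)*(-237))) = 284/116604 = 284*(1/116604) = 71/29151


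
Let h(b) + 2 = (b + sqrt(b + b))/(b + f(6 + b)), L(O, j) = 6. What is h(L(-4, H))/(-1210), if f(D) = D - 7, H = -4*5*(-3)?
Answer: 8/6655 - sqrt(3)/6655 ≈ 0.00094184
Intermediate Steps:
H = 60 (H = -20*(-3) = 60)
f(D) = -7 + D
h(b) = -2 + (b + sqrt(2)*sqrt(b))/(-1 + 2*b) (h(b) = -2 + (b + sqrt(b + b))/(b + (-7 + (6 + b))) = -2 + (b + sqrt(2*b))/(b + (-1 + b)) = -2 + (b + sqrt(2)*sqrt(b))/(-1 + 2*b))
h(L(-4, H))/(-1210) = ((2 - 3*6 + sqrt(2)*sqrt(6))/(-1 + 2*6))/(-1210) = ((2 - 18 + 2*sqrt(3))/(-1 + 12))*(-1/1210) = ((-16 + 2*sqrt(3))/11)*(-1/1210) = (-16/11 + 2*sqrt(3)/11)*(-1/1210) = 8/6655 - sqrt(3)/6655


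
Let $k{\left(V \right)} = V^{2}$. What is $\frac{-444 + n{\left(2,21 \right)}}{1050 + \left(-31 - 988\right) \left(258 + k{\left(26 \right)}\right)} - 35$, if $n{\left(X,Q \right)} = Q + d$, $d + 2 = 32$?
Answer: $- \frac{33273967}{950696} \approx -35.0$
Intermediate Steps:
$d = 30$ ($d = -2 + 32 = 30$)
$n{\left(X,Q \right)} = 30 + Q$ ($n{\left(X,Q \right)} = Q + 30 = 30 + Q$)
$\frac{-444 + n{\left(2,21 \right)}}{1050 + \left(-31 - 988\right) \left(258 + k{\left(26 \right)}\right)} - 35 = \frac{-444 + \left(30 + 21\right)}{1050 + \left(-31 - 988\right) \left(258 + 26^{2}\right)} - 35 = \frac{-444 + 51}{1050 - 1019 \left(258 + 676\right)} - 35 = - \frac{393}{1050 - 951746} - 35 = - \frac{393}{-950696} - 35 = \left(-393\right) \left(- \frac{1}{950696}\right) - 35 = \frac{393}{950696} - 35 = - \frac{33273967}{950696}$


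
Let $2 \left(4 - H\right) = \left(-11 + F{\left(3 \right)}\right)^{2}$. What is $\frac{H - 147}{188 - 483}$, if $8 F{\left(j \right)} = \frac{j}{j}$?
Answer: $\frac{25873}{37760} \approx 0.6852$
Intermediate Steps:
$F{\left(j \right)} = \frac{1}{8}$ ($F{\left(j \right)} = \frac{j \frac{1}{j}}{8} = \frac{1}{8} \cdot 1 = \frac{1}{8}$)
$H = - \frac{7057}{128}$ ($H = 4 - \frac{\left(-11 + \frac{1}{8}\right)^{2}}{2} = 4 - \frac{\left(- \frac{87}{8}\right)^{2}}{2} = 4 - \frac{7569}{128} = - \frac{7057}{128} \approx -55.133$)
$\frac{H - 147}{188 - 483} = \frac{- \frac{7057}{128} - 147}{188 - 483} = - \frac{25873}{128 \left(-295\right)} = \left(- \frac{25873}{128}\right) \left(- \frac{1}{295}\right) = \frac{25873}{37760}$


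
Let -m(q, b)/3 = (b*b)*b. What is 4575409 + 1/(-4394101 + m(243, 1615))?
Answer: 57838862602838433/12641244226 ≈ 4.5754e+6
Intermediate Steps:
m(q, b) = -3*b³ (m(q, b) = -3*b*b*b = -3*b²*b = -3*b³)
4575409 + 1/(-4394101 + m(243, 1615)) = 4575409 + 1/(-4394101 - 3*1615³) = 4575409 + 1/(-4394101 - 3*4212283375) = 4575409 + 1/(-4394101 - 12636850125) = 4575409 + 1/(-12641244226) = 4575409 - 1/12641244226 = 57838862602838433/12641244226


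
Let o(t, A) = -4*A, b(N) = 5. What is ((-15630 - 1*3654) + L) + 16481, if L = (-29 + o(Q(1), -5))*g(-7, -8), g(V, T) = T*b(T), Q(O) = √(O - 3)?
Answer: -2443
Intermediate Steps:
Q(O) = √(-3 + O)
g(V, T) = 5*T (g(V, T) = T*5 = 5*T)
L = 360 (L = (-29 - 4*(-5))*(5*(-8)) = (-29 + 20)*(-40) = -9*(-40) = 360)
((-15630 - 1*3654) + L) + 16481 = ((-15630 - 1*3654) + 360) + 16481 = ((-15630 - 3654) + 360) + 16481 = (-19284 + 360) + 16481 = -18924 + 16481 = -2443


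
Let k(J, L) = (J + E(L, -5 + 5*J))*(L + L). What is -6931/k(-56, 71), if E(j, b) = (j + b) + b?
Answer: 6931/78810 ≈ 0.087946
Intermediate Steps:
E(j, b) = j + 2*b (E(j, b) = (b + j) + b = j + 2*b)
k(J, L) = 2*L*(-10 + L + 11*J) (k(J, L) = (J + (L + 2*(-5 + 5*J)))*(L + L) = (J + (L + (-10 + 10*J)))*(2*L) = (J + (-10 + L + 10*J))*(2*L) = (-10 + L + 11*J)*(2*L) = 2*L*(-10 + L + 11*J))
-6931/k(-56, 71) = -6931*1/(142*(-10 + 71 + 11*(-56))) = -6931*1/(142*(-10 + 71 - 616)) = -6931/(2*71*(-555)) = -6931/(-78810) = -6931*(-1/78810) = 6931/78810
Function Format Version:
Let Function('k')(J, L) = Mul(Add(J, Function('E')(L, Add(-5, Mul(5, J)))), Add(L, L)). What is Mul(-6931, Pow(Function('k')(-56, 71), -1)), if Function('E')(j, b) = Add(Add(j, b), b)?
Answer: Rational(6931, 78810) ≈ 0.087946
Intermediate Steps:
Function('E')(j, b) = Add(j, Mul(2, b)) (Function('E')(j, b) = Add(Add(b, j), b) = Add(j, Mul(2, b)))
Function('k')(J, L) = Mul(2, L, Add(-10, L, Mul(11, J))) (Function('k')(J, L) = Mul(Add(J, Add(L, Mul(2, Add(-5, Mul(5, J))))), Add(L, L)) = Mul(Add(J, Add(L, Add(-10, Mul(10, J)))), Mul(2, L)) = Mul(Add(J, Add(-10, L, Mul(10, J))), Mul(2, L)) = Mul(Add(-10, L, Mul(11, J)), Mul(2, L)) = Mul(2, L, Add(-10, L, Mul(11, J))))
Mul(-6931, Pow(Function('k')(-56, 71), -1)) = Mul(-6931, Pow(Mul(2, 71, Add(-10, 71, Mul(11, -56))), -1)) = Mul(-6931, Pow(Mul(2, 71, Add(-10, 71, -616)), -1)) = Mul(-6931, Pow(Mul(2, 71, -555), -1)) = Mul(-6931, Pow(-78810, -1)) = Mul(-6931, Rational(-1, 78810)) = Rational(6931, 78810)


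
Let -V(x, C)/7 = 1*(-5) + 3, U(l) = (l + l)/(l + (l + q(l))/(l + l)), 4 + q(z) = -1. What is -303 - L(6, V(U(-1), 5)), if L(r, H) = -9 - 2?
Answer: -292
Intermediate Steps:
q(z) = -5 (q(z) = -4 - 1 = -5)
U(l) = 2*l/(l + (-5 + l)/(2*l)) (U(l) = (l + l)/(l + (l - 5)/(l + l)) = (2*l)/(l + (-5 + l)/((2*l))) = (2*l)/(l + (-5 + l)*(1/(2*l))) = (2*l)/(l + (-5 + l)/(2*l)) = 2*l/(l + (-5 + l)/(2*l)))
V(x, C) = 14 (V(x, C) = -7*(1*(-5) + 3) = -7*(-5 + 3) = -7*(-2) = 14)
L(r, H) = -11
-303 - L(6, V(U(-1), 5)) = -303 - 1*(-11) = -303 + 11 = -292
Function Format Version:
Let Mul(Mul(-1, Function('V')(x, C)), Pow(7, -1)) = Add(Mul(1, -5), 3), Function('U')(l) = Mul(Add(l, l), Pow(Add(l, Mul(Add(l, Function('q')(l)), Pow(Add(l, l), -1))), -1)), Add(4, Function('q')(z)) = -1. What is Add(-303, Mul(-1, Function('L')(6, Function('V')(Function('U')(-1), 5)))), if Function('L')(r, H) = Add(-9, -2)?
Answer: -292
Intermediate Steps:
Function('q')(z) = -5 (Function('q')(z) = Add(-4, -1) = -5)
Function('U')(l) = Mul(2, l, Pow(Add(l, Mul(Rational(1, 2), Pow(l, -1), Add(-5, l))), -1)) (Function('U')(l) = Mul(Add(l, l), Pow(Add(l, Mul(Add(l, -5), Pow(Add(l, l), -1))), -1)) = Mul(Mul(2, l), Pow(Add(l, Mul(Add(-5, l), Pow(Mul(2, l), -1))), -1)) = Mul(Mul(2, l), Pow(Add(l, Mul(Add(-5, l), Mul(Rational(1, 2), Pow(l, -1)))), -1)) = Mul(Mul(2, l), Pow(Add(l, Mul(Rational(1, 2), Pow(l, -1), Add(-5, l))), -1)) = Mul(2, l, Pow(Add(l, Mul(Rational(1, 2), Pow(l, -1), Add(-5, l))), -1)))
Function('V')(x, C) = 14 (Function('V')(x, C) = Mul(-7, Add(Mul(1, -5), 3)) = Mul(-7, Add(-5, 3)) = Mul(-7, -2) = 14)
Function('L')(r, H) = -11
Add(-303, Mul(-1, Function('L')(6, Function('V')(Function('U')(-1), 5)))) = Add(-303, Mul(-1, -11)) = Add(-303, 11) = -292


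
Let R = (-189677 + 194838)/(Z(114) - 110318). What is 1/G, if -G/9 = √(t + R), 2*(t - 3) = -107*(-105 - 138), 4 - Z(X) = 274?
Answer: -2*√39757101974359/12942233073 ≈ -0.00097438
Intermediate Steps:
Z(X) = -270 (Z(X) = 4 - 1*274 = 4 - 274 = -270)
t = 26007/2 (t = 3 + (-107*(-105 - 138))/2 = 3 + (-107*(-243))/2 = 3 + (½)*26001 = 3 + 26001/2 = 26007/2 ≈ 13004.)
R = -5161/110588 (R = (-189677 + 194838)/(-270 - 110318) = 5161/(-110588) = 5161*(-1/110588) = -5161/110588 ≈ -0.046669)
G = -9*√39757101974359/55294 (G = -9*√(26007/2 - 5161/110588) = -9*√39757101974359/55294 ≈ -1026.3)
1/G = 1/(-9*√39757101974359/55294) = -2*√39757101974359/12942233073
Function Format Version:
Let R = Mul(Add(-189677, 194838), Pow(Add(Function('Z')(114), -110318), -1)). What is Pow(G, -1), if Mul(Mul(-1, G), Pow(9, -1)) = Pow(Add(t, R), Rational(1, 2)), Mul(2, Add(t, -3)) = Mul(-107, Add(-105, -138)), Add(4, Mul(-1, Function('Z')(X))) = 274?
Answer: Mul(Rational(-2, 12942233073), Pow(39757101974359, Rational(1, 2))) ≈ -0.00097438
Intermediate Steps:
Function('Z')(X) = -270 (Function('Z')(X) = Add(4, Mul(-1, 274)) = Add(4, -274) = -270)
t = Rational(26007, 2) (t = Add(3, Mul(Rational(1, 2), Mul(-107, Add(-105, -138)))) = Add(3, Mul(Rational(1, 2), Mul(-107, -243))) = Add(3, Mul(Rational(1, 2), 26001)) = Add(3, Rational(26001, 2)) = Rational(26007, 2) ≈ 13004.)
R = Rational(-5161, 110588) (R = Mul(Add(-189677, 194838), Pow(Add(-270, -110318), -1)) = Mul(5161, Pow(-110588, -1)) = Mul(5161, Rational(-1, 110588)) = Rational(-5161, 110588) ≈ -0.046669)
G = Mul(Rational(-9, 55294), Pow(39757101974359, Rational(1, 2))) (G = Mul(-9, Pow(Add(Rational(26007, 2), Rational(-5161, 110588)), Rational(1, 2))) = Mul(-9, Pow(Rational(1438025897, 110588), Rational(1, 2))) = Mul(-9, Mul(Rational(1, 55294), Pow(39757101974359, Rational(1, 2)))) = Mul(Rational(-9, 55294), Pow(39757101974359, Rational(1, 2))) ≈ -1026.3)
Pow(G, -1) = Pow(Mul(Rational(-9, 55294), Pow(39757101974359, Rational(1, 2))), -1) = Mul(Rational(-2, 12942233073), Pow(39757101974359, Rational(1, 2)))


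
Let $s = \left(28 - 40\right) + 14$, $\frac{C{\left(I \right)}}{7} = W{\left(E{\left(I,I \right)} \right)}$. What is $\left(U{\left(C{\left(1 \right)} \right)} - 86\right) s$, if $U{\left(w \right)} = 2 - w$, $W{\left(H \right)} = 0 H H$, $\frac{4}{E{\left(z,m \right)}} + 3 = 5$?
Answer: $-168$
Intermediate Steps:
$E{\left(z,m \right)} = 2$ ($E{\left(z,m \right)} = \frac{4}{-3 + 5} = \frac{4}{2} = 4 \cdot \frac{1}{2} = 2$)
$W{\left(H \right)} = 0$ ($W{\left(H \right)} = 0 H = 0$)
$C{\left(I \right)} = 0$ ($C{\left(I \right)} = 7 \cdot 0 = 0$)
$s = 2$ ($s = -12 + 14 = 2$)
$\left(U{\left(C{\left(1 \right)} \right)} - 86\right) s = \left(\left(2 - 0\right) - 86\right) 2 = \left(\left(2 + 0\right) - 86\right) 2 = \left(2 - 86\right) 2 = \left(-84\right) 2 = -168$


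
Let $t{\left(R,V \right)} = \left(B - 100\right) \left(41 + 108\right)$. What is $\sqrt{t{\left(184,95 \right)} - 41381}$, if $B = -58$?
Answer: $i \sqrt{64923} \approx 254.8 i$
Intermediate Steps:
$t{\left(R,V \right)} = -23542$ ($t{\left(R,V \right)} = \left(-58 - 100\right) \left(41 + 108\right) = \left(-158\right) 149 = -23542$)
$\sqrt{t{\left(184,95 \right)} - 41381} = \sqrt{-23542 - 41381} = \sqrt{-64923} = i \sqrt{64923}$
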